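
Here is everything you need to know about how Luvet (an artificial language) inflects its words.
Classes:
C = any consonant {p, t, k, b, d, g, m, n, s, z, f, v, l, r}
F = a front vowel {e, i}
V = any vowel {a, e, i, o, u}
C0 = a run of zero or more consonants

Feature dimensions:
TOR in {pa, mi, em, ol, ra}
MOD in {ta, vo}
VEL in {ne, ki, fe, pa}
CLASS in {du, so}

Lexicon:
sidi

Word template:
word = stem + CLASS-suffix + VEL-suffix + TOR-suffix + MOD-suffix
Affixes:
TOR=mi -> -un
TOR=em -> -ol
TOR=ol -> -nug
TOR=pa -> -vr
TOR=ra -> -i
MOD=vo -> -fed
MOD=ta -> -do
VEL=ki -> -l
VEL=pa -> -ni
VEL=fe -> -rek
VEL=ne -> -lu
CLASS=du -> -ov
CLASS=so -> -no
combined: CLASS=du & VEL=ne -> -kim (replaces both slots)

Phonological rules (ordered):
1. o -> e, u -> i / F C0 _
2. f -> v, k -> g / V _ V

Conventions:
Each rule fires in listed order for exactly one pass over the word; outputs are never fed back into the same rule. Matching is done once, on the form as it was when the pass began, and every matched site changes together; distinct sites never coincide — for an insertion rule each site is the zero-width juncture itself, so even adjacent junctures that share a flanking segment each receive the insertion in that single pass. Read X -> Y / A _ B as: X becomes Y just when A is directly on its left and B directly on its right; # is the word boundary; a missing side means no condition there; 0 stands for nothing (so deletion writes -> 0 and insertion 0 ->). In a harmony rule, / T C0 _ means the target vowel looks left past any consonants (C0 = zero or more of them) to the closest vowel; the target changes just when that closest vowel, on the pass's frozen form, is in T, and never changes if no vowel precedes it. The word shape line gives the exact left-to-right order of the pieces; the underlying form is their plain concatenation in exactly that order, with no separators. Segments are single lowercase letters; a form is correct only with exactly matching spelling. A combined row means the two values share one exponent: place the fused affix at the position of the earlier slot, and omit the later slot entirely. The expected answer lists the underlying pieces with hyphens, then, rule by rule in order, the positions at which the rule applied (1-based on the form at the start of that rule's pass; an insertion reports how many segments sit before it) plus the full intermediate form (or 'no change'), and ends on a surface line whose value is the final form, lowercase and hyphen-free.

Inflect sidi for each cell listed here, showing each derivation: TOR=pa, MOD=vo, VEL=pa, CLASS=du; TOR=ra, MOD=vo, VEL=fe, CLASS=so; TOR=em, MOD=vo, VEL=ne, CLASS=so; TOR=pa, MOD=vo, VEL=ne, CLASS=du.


cell TOR=pa, MOD=vo, VEL=pa, CLASS=du:
underlying: sidi-ov-ni-vr-fed
1. o -> e, u -> i / F C0 _: fires at position(s) 5: sidievnivrfed
2. f -> v, k -> g / V _ V: no change
surface: sidievnivrfed

cell TOR=ra, MOD=vo, VEL=fe, CLASS=so:
underlying: sidi-no-rek-i-fed
1. o -> e, u -> i / F C0 _: fires at position(s) 6: sidinerekifed
2. f -> v, k -> g / V _ V: fires at position(s) 9, 11: sidineregived
surface: sidineregived

cell TOR=em, MOD=vo, VEL=ne, CLASS=so:
underlying: sidi-no-lu-ol-fed
1. o -> e, u -> i / F C0 _: fires at position(s) 6: sidineluolfed
2. f -> v, k -> g / V _ V: no change
surface: sidineluolfed

cell TOR=pa, MOD=vo, VEL=ne, CLASS=du:
underlying: sidi-kim-vr-fed
1. o -> e, u -> i / F C0 _: no change
2. f -> v, k -> g / V _ V: fires at position(s) 5: sidigimvrfed
surface: sidigimvrfed


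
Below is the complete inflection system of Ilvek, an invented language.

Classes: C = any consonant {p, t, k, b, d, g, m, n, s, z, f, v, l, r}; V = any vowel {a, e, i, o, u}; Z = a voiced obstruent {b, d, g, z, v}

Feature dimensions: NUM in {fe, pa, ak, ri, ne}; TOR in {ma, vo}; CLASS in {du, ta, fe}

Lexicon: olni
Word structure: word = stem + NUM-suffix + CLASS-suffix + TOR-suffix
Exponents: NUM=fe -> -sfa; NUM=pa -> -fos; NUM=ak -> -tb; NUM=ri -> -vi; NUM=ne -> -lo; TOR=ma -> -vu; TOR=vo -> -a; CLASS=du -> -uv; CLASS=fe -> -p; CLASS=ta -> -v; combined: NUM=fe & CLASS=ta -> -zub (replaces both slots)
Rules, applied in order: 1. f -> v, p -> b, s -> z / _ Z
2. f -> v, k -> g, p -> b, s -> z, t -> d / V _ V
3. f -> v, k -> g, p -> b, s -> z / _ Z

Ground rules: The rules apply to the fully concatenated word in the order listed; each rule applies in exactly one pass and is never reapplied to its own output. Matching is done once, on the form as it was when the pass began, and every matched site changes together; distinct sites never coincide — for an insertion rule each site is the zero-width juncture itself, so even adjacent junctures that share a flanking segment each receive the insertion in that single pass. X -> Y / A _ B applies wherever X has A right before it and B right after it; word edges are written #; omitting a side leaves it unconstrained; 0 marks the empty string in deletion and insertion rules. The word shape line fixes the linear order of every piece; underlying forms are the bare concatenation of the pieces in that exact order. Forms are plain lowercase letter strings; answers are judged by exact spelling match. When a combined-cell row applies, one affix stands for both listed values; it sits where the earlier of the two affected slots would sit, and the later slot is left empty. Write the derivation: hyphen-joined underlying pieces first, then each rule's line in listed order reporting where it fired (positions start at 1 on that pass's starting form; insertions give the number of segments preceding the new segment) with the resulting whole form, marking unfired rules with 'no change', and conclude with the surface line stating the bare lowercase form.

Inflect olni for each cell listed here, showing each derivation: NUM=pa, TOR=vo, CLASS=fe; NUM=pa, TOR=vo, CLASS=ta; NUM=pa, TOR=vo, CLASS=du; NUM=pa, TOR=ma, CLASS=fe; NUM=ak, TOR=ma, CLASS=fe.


cell NUM=pa, TOR=vo, CLASS=fe:
underlying: olni-fos-p-a
1. f -> v, p -> b, s -> z / _ Z: no change
2. f -> v, k -> g, p -> b, s -> z, t -> d / V _ V: fires at position(s) 5: olnivospa
3. f -> v, k -> g, p -> b, s -> z / _ Z: no change
surface: olnivospa

cell NUM=pa, TOR=vo, CLASS=ta:
underlying: olni-fos-v-a
1. f -> v, p -> b, s -> z / _ Z: fires at position(s) 7: olnifozva
2. f -> v, k -> g, p -> b, s -> z, t -> d / V _ V: fires at position(s) 5: olnivozva
3. f -> v, k -> g, p -> b, s -> z / _ Z: no change
surface: olnivozva

cell NUM=pa, TOR=vo, CLASS=du:
underlying: olni-fos-uv-a
1. f -> v, p -> b, s -> z / _ Z: no change
2. f -> v, k -> g, p -> b, s -> z, t -> d / V _ V: fires at position(s) 5, 7: olnivozuva
3. f -> v, k -> g, p -> b, s -> z / _ Z: no change
surface: olnivozuva

cell NUM=pa, TOR=ma, CLASS=fe:
underlying: olni-fos-p-vu
1. f -> v, p -> b, s -> z / _ Z: fires at position(s) 8: olnifosbvu
2. f -> v, k -> g, p -> b, s -> z, t -> d / V _ V: fires at position(s) 5: olnivosbvu
3. f -> v, k -> g, p -> b, s -> z / _ Z: fires at position(s) 7: olnivozbvu
surface: olnivozbvu

cell NUM=ak, TOR=ma, CLASS=fe:
underlying: olni-tb-p-vu
1. f -> v, p -> b, s -> z / _ Z: fires at position(s) 7: olnitbbvu
2. f -> v, k -> g, p -> b, s -> z, t -> d / V _ V: no change
3. f -> v, k -> g, p -> b, s -> z / _ Z: no change
surface: olnitbbvu


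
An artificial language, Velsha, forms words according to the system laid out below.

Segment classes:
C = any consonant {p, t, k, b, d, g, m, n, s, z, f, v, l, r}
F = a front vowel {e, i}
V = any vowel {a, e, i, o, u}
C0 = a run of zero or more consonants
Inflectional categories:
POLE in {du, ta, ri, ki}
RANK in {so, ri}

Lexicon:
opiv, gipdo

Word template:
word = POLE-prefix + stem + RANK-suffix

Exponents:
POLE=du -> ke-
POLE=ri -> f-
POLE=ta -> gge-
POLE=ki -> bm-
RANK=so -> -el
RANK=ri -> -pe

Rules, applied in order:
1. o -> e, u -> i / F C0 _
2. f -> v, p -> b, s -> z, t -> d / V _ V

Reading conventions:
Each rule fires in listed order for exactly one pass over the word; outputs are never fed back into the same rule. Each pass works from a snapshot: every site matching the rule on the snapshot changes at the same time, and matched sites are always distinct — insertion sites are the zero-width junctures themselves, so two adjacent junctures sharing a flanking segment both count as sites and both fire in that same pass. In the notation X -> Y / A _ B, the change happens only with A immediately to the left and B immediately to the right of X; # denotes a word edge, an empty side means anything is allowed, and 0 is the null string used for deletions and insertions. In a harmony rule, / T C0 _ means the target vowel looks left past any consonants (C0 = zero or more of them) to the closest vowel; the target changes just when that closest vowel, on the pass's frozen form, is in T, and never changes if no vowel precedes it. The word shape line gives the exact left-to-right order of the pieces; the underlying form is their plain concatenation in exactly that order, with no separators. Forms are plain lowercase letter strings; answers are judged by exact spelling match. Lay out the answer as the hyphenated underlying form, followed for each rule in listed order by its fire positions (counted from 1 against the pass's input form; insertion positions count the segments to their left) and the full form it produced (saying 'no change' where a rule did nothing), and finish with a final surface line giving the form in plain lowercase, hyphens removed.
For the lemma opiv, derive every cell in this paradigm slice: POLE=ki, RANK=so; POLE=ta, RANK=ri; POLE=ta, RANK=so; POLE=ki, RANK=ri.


cell POLE=ki, RANK=so:
underlying: bm-opiv-el
1. o -> e, u -> i / F C0 _: no change
2. f -> v, p -> b, s -> z, t -> d / V _ V: fires at position(s) 4: bmobivel
surface: bmobivel

cell POLE=ta, RANK=ri:
underlying: gge-opiv-pe
1. o -> e, u -> i / F C0 _: fires at position(s) 4: ggeepivpe
2. f -> v, p -> b, s -> z, t -> d / V _ V: fires at position(s) 5: ggeebivpe
surface: ggeebivpe

cell POLE=ta, RANK=so:
underlying: gge-opiv-el
1. o -> e, u -> i / F C0 _: fires at position(s) 4: ggeepivel
2. f -> v, p -> b, s -> z, t -> d / V _ V: fires at position(s) 5: ggeebivel
surface: ggeebivel

cell POLE=ki, RANK=ri:
underlying: bm-opiv-pe
1. o -> e, u -> i / F C0 _: no change
2. f -> v, p -> b, s -> z, t -> d / V _ V: fires at position(s) 4: bmobivpe
surface: bmobivpe


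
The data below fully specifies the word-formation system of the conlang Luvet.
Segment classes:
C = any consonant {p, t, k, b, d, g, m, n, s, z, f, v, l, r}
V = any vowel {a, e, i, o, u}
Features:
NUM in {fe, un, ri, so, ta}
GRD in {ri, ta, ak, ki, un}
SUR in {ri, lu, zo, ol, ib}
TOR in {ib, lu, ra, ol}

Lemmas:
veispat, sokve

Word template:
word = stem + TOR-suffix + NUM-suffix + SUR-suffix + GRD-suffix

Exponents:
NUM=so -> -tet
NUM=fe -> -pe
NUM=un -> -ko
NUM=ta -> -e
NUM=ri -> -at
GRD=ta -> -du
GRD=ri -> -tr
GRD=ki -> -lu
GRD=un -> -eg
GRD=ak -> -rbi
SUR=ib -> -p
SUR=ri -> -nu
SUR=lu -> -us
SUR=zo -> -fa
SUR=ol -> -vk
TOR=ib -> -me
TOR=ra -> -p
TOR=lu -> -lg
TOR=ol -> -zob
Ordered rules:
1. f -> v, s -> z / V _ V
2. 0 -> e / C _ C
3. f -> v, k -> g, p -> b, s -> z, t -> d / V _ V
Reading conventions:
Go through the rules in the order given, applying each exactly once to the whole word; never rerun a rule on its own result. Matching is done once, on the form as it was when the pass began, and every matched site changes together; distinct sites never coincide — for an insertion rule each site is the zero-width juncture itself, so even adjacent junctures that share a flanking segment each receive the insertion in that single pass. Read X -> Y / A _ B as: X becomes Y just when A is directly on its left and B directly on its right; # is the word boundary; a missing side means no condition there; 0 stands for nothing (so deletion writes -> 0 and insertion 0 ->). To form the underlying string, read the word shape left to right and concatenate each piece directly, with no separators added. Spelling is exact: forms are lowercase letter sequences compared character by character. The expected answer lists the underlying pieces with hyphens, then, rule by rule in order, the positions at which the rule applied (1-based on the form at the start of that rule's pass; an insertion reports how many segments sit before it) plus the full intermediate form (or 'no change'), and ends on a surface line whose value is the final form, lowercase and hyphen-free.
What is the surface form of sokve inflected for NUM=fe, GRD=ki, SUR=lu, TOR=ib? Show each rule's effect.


underlying: sokve-me-pe-us-lu
1. f -> v, s -> z / V _ V: no change
2. 0 -> e / C _ C: inserts after position(s) 3, 11: sokevemepeuselu
3. f -> v, k -> g, p -> b, s -> z, t -> d / V _ V: fires at position(s) 3, 9, 12: sogevemebeuzelu
surface: sogevemebeuzelu


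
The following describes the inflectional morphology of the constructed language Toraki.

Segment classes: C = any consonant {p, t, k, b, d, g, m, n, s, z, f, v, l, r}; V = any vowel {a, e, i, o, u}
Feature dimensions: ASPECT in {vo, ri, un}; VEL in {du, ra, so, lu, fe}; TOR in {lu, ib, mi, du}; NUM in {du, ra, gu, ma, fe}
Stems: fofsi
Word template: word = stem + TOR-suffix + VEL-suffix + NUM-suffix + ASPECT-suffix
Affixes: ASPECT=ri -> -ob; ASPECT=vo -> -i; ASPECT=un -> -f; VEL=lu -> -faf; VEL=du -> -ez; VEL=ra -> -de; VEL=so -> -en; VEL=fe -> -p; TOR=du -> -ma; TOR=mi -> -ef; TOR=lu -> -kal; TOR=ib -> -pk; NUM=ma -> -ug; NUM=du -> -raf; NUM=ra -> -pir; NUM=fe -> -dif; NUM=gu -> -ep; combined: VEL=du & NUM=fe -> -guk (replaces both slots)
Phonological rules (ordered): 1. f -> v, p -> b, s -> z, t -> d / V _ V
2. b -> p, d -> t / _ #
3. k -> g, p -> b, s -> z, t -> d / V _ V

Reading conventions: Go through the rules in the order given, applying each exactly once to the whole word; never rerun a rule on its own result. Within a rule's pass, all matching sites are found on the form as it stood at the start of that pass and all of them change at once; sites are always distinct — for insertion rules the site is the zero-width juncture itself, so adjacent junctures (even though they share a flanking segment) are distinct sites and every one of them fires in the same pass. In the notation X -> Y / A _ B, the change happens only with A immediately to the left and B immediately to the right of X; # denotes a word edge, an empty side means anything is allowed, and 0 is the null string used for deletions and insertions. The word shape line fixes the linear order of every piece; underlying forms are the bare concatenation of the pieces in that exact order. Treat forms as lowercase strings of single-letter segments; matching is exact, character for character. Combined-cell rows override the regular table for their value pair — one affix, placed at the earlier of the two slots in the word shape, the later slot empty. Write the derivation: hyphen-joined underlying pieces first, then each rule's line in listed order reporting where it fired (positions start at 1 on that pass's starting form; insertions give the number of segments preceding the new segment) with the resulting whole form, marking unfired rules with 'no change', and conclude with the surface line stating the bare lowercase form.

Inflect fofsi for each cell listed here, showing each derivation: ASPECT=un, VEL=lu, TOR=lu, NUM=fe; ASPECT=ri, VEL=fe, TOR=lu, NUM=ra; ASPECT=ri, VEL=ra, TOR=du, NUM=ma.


cell ASPECT=un, VEL=lu, TOR=lu, NUM=fe:
underlying: fofsi-kal-faf-dif-f
1. f -> v, p -> b, s -> z, t -> d / V _ V: no change
2. b -> p, d -> t / _ #: no change
3. k -> g, p -> b, s -> z, t -> d / V _ V: fires at position(s) 6: fofsigalfafdiff
surface: fofsigalfafdiff

cell ASPECT=ri, VEL=fe, TOR=lu, NUM=ra:
underlying: fofsi-kal-p-pir-ob
1. f -> v, p -> b, s -> z, t -> d / V _ V: no change
2. b -> p, d -> t / _ #: fires at position(s) 14: fofsikalppirop
3. k -> g, p -> b, s -> z, t -> d / V _ V: fires at position(s) 6: fofsigalppirop
surface: fofsigalppirop

cell ASPECT=ri, VEL=ra, TOR=du, NUM=ma:
underlying: fofsi-ma-de-ug-ob
1. f -> v, p -> b, s -> z, t -> d / V _ V: no change
2. b -> p, d -> t / _ #: fires at position(s) 13: fofsimadeugop
3. k -> g, p -> b, s -> z, t -> d / V _ V: no change
surface: fofsimadeugop


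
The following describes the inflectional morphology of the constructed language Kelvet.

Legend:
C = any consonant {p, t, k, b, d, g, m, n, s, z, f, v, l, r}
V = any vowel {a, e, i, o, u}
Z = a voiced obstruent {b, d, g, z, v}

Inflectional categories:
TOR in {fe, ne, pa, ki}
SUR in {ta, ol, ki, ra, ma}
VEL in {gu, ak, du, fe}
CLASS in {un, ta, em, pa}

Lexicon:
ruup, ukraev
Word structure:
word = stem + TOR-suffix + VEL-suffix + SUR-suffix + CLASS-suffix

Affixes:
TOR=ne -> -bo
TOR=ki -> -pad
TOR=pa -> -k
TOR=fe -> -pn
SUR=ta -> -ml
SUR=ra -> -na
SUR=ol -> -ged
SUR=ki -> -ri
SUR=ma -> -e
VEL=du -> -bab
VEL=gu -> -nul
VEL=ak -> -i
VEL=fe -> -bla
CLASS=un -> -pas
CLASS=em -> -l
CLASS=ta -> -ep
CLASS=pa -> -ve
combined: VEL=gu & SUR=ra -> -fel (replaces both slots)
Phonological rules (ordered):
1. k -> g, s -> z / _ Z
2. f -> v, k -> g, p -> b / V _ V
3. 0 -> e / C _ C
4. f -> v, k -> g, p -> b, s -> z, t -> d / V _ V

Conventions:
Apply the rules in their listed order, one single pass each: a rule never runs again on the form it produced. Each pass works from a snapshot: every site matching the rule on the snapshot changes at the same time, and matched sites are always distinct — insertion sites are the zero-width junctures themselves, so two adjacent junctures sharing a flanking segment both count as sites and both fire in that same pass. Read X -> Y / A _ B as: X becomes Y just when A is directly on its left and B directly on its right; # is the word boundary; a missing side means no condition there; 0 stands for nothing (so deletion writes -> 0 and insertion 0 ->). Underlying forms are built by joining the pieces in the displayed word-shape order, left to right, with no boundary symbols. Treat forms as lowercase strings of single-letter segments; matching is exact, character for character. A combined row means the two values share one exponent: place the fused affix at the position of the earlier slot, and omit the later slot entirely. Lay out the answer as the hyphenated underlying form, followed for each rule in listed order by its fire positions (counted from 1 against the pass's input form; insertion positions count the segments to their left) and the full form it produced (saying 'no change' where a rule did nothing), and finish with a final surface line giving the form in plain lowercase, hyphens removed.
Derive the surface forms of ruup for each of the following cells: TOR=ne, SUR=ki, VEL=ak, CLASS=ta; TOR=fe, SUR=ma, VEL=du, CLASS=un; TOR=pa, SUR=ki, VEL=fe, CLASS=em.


cell TOR=ne, SUR=ki, VEL=ak, CLASS=ta:
underlying: ruup-bo-i-ri-ep
1. k -> g, s -> z / _ Z: no change
2. f -> v, k -> g, p -> b / V _ V: no change
3. 0 -> e / C _ C: inserts after position(s) 4: ruupeboiriep
4. f -> v, k -> g, p -> b, s -> z, t -> d / V _ V: fires at position(s) 4: ruubeboiriep
surface: ruubeboiriep

cell TOR=fe, SUR=ma, VEL=du, CLASS=un:
underlying: ruup-pn-bab-e-pas
1. k -> g, s -> z / _ Z: no change
2. f -> v, k -> g, p -> b / V _ V: fires at position(s) 11: ruuppnbabebas
3. 0 -> e / C _ C: inserts after position(s) 4, 5, 6: ruupepenebabebas
4. f -> v, k -> g, p -> b, s -> z, t -> d / V _ V: fires at position(s) 4, 6: ruubebenebabebas
surface: ruubebenebabebas

cell TOR=pa, SUR=ki, VEL=fe, CLASS=em:
underlying: ruup-k-bla-ri-l
1. k -> g, s -> z / _ Z: fires at position(s) 5: ruupgblaril
2. f -> v, k -> g, p -> b / V _ V: no change
3. 0 -> e / C _ C: inserts after position(s) 4, 5, 6: ruupegebelaril
4. f -> v, k -> g, p -> b, s -> z, t -> d / V _ V: fires at position(s) 4: ruubegebelaril
surface: ruubegebelaril


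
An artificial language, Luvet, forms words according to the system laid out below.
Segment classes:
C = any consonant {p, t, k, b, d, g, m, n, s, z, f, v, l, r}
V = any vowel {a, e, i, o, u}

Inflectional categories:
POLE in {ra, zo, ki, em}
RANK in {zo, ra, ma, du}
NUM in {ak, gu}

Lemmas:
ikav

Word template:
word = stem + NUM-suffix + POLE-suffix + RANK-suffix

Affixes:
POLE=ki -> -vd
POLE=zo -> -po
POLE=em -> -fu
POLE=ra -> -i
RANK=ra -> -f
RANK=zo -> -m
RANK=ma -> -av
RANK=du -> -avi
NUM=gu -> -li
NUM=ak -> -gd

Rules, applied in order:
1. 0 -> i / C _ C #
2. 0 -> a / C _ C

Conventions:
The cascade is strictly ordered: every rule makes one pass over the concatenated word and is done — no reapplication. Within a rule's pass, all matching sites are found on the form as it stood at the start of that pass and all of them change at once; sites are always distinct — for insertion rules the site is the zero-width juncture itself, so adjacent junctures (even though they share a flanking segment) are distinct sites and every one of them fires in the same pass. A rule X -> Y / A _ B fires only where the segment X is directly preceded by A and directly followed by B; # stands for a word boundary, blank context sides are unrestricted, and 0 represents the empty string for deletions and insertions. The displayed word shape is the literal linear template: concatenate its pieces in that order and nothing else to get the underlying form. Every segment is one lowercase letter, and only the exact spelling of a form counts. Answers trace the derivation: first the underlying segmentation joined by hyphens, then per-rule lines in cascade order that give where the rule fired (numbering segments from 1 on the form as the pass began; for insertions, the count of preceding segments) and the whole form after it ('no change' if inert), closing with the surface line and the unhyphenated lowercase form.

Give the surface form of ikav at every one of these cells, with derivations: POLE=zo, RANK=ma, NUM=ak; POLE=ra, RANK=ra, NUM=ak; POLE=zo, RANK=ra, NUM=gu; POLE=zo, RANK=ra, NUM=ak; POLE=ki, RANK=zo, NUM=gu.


cell POLE=zo, RANK=ma, NUM=ak:
underlying: ikav-gd-po-av
1. 0 -> i / C _ C #: no change
2. 0 -> a / C _ C: inserts after position(s) 4, 5, 6: ikavagadapoav
surface: ikavagadapoav

cell POLE=ra, RANK=ra, NUM=ak:
underlying: ikav-gd-i-f
1. 0 -> i / C _ C #: no change
2. 0 -> a / C _ C: inserts after position(s) 4, 5: ikavagadif
surface: ikavagadif

cell POLE=zo, RANK=ra, NUM=gu:
underlying: ikav-li-po-f
1. 0 -> i / C _ C #: no change
2. 0 -> a / C _ C: inserts after position(s) 4: ikavalipof
surface: ikavalipof

cell POLE=zo, RANK=ra, NUM=ak:
underlying: ikav-gd-po-f
1. 0 -> i / C _ C #: no change
2. 0 -> a / C _ C: inserts after position(s) 4, 5, 6: ikavagadapof
surface: ikavagadapof

cell POLE=ki, RANK=zo, NUM=gu:
underlying: ikav-li-vd-m
1. 0 -> i / C _ C #: inserts after position(s) 8: ikavlivdim
2. 0 -> a / C _ C: inserts after position(s) 4, 7: ikavalivadim
surface: ikavalivadim


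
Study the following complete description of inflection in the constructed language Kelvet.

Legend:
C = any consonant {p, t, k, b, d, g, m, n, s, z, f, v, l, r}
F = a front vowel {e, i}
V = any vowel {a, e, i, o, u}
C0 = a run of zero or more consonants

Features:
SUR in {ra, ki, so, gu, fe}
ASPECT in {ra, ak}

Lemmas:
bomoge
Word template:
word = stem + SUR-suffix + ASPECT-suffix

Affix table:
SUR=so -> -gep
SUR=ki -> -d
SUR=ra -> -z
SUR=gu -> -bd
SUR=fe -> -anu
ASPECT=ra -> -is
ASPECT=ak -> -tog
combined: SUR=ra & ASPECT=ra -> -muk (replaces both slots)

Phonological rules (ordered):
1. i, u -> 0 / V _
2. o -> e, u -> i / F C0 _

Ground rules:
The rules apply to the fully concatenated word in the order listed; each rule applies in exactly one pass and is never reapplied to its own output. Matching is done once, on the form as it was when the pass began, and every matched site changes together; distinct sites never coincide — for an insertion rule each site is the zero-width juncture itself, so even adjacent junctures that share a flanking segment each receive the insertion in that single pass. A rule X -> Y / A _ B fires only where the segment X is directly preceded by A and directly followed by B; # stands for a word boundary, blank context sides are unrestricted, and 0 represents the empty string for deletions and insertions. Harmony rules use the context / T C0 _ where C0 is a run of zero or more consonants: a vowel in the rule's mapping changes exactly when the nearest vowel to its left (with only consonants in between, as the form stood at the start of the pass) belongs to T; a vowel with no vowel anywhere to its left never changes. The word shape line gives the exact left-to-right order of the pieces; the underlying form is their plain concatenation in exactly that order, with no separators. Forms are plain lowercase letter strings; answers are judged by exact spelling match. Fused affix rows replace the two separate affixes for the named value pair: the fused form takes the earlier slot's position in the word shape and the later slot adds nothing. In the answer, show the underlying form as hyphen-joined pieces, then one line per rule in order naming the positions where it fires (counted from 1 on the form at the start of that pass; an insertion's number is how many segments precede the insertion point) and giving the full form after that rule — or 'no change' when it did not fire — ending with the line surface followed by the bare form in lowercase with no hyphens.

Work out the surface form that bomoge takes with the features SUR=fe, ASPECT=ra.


underlying: bomoge-anu-is
1. i, u -> 0 / V _: fires at position(s) 10: bomogeanus
2. o -> e, u -> i / F C0 _: no change
surface: bomogeanus


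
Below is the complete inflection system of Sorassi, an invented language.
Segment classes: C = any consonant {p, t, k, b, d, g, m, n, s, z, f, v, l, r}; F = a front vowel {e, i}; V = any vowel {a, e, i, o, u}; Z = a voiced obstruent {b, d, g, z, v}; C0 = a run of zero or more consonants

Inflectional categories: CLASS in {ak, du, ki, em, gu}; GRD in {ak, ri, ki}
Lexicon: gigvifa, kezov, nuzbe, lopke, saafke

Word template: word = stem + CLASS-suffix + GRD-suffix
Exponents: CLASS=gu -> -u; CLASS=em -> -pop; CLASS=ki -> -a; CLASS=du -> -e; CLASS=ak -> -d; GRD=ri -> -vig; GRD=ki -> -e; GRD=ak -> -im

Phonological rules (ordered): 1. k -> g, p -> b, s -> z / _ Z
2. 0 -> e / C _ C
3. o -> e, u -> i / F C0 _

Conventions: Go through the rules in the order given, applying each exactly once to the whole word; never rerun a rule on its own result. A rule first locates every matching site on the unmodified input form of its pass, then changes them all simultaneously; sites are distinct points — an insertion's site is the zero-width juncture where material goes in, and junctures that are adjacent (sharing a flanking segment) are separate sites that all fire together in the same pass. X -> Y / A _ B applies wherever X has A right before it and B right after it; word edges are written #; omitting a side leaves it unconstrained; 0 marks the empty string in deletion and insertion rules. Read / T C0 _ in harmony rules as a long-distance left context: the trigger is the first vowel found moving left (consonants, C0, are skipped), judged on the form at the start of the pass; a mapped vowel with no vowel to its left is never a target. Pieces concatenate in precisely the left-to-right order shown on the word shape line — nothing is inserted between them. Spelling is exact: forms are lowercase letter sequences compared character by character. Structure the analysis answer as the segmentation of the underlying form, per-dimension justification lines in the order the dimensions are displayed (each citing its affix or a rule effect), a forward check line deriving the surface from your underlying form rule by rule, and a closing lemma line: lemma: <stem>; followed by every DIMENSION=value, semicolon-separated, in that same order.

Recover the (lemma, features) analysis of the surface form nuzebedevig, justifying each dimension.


underlying: nuzbe-d-vig
CLASS=ak - signalled by the affix -d
GRD=ri - signalled by the affix -vig
check: nuzbedvig -> nuzbedvig -> nuzebedevig -> nuzebedevig
lemma: nuzbe; CLASS=ak; GRD=ri


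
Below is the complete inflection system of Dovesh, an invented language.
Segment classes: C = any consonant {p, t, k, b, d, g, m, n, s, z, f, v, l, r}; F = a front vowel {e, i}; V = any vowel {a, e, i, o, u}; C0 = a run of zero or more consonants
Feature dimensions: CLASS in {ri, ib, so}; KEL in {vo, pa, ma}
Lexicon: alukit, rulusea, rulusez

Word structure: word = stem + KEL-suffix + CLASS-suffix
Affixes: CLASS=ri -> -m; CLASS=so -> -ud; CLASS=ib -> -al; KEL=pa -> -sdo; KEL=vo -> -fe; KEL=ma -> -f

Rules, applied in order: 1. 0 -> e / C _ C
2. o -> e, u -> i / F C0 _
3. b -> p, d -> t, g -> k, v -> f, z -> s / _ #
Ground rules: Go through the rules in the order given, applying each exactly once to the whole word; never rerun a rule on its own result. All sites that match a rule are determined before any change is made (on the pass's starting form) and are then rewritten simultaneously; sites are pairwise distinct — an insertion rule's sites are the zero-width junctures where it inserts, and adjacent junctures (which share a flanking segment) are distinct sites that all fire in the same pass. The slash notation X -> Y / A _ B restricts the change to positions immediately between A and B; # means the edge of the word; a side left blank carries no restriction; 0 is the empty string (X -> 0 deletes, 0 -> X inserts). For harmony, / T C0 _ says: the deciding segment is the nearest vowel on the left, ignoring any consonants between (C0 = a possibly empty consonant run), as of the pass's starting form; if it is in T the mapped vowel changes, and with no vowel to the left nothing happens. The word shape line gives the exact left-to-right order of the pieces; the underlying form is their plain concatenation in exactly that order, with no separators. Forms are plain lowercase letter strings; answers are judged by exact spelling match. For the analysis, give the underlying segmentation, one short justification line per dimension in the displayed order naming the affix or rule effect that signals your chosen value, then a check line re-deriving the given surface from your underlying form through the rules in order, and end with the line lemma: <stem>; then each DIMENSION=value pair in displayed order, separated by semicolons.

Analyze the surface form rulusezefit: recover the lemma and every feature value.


underlying: rulusez-f-ud
CLASS=so - signalled by the affix -ud
KEL=ma - signalled by the affix -f
check: rulusezfud -> rulusezefud -> rulusezefid -> rulusezefit
lemma: rulusez; CLASS=so; KEL=ma


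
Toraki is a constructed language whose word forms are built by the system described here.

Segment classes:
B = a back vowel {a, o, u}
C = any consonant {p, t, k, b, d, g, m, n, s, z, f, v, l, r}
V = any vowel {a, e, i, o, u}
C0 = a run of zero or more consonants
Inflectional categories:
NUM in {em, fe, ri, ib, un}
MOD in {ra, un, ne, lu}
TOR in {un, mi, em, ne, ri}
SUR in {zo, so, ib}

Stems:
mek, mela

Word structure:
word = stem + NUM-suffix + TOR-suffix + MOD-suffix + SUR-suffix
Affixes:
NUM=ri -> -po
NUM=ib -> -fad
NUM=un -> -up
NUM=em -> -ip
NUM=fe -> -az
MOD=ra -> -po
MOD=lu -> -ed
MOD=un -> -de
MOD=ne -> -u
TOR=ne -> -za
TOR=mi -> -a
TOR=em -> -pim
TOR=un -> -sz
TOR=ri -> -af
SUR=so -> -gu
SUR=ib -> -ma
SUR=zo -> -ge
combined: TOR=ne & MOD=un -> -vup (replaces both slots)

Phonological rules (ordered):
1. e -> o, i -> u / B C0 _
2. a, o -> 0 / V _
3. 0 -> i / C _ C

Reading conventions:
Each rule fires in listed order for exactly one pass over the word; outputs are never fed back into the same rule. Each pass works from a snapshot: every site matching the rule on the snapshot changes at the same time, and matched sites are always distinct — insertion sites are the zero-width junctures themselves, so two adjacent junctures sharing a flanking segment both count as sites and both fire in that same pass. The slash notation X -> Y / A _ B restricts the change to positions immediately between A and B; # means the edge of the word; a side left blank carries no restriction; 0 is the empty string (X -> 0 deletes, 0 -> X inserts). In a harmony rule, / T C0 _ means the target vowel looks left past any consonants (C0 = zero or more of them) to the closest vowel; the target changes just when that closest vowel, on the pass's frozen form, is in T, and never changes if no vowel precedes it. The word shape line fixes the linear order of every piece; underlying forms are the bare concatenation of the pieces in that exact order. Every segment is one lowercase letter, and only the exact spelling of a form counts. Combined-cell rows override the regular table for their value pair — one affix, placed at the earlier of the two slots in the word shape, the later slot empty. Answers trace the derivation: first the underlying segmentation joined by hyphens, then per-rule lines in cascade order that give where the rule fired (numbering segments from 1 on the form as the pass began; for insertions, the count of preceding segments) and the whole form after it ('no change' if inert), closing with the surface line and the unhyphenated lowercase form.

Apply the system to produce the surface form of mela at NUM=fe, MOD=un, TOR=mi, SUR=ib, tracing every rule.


underlying: mela-az-a-de-ma
1. e -> o, i -> u / B C0 _: fires at position(s) 9: melaazadoma
2. a, o -> 0 / V _: fires at position(s) 5: melazadoma
3. 0 -> i / C _ C: no change
surface: melazadoma


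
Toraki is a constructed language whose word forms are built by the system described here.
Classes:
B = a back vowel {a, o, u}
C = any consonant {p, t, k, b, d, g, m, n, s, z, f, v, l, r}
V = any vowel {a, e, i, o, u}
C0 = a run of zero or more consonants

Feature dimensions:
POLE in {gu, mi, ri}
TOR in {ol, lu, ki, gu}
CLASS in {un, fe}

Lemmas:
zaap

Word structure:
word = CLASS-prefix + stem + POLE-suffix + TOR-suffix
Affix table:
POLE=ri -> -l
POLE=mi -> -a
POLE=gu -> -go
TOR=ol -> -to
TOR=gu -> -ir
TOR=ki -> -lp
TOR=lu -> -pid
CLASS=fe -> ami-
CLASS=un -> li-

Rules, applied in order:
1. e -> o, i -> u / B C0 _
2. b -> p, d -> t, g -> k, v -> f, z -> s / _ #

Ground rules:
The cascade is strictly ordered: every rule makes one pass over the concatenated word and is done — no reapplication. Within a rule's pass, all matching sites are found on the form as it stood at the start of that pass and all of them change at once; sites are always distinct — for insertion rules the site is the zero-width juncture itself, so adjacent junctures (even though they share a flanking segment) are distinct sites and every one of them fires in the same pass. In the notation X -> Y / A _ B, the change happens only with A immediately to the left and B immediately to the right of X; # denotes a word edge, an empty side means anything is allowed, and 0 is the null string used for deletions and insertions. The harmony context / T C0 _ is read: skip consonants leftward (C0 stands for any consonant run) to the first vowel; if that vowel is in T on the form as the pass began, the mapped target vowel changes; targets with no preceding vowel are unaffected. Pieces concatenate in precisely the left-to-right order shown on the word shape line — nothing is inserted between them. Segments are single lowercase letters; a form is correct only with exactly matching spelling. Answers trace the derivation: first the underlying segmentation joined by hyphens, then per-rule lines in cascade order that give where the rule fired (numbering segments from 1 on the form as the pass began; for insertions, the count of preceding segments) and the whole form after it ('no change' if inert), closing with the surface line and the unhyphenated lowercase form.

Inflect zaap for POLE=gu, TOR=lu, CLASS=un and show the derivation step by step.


underlying: li-zaap-go-pid
1. e -> o, i -> u / B C0 _: fires at position(s) 10: lizaapgopud
2. b -> p, d -> t, g -> k, v -> f, z -> s / _ #: fires at position(s) 11: lizaapgoput
surface: lizaapgoput


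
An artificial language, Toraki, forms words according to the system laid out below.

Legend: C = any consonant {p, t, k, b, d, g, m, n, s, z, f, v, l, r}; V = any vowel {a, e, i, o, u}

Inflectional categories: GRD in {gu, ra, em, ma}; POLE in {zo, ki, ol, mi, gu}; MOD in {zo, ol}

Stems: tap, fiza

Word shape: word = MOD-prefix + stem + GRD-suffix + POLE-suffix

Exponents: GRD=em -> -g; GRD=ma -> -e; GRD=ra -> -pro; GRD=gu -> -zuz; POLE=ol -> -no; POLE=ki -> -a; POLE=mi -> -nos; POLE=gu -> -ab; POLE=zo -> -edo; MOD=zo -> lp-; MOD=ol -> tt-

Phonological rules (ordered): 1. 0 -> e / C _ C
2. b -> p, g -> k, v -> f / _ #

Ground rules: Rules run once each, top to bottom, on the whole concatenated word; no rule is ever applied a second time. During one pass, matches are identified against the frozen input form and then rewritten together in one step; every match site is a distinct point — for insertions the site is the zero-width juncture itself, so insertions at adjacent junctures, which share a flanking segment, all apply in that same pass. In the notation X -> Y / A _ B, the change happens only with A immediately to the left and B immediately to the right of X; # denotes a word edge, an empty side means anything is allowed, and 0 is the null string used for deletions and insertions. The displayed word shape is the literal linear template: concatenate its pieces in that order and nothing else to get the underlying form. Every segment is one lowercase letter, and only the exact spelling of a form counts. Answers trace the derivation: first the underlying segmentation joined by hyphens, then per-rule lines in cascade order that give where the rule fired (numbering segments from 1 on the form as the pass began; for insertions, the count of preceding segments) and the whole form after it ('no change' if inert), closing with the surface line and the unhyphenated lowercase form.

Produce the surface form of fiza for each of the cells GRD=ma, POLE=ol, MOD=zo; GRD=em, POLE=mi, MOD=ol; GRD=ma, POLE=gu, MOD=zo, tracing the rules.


cell GRD=ma, POLE=ol, MOD=zo:
underlying: lp-fiza-e-no
1. 0 -> e / C _ C: inserts after position(s) 1, 2: lepefizaeno
2. b -> p, g -> k, v -> f / _ #: no change
surface: lepefizaeno

cell GRD=em, POLE=mi, MOD=ol:
underlying: tt-fiza-g-nos
1. 0 -> e / C _ C: inserts after position(s) 1, 2, 7: tetefizagenos
2. b -> p, g -> k, v -> f / _ #: no change
surface: tetefizagenos

cell GRD=ma, POLE=gu, MOD=zo:
underlying: lp-fiza-e-ab
1. 0 -> e / C _ C: inserts after position(s) 1, 2: lepefizaeab
2. b -> p, g -> k, v -> f / _ #: fires at position(s) 11: lepefizaeap
surface: lepefizaeap


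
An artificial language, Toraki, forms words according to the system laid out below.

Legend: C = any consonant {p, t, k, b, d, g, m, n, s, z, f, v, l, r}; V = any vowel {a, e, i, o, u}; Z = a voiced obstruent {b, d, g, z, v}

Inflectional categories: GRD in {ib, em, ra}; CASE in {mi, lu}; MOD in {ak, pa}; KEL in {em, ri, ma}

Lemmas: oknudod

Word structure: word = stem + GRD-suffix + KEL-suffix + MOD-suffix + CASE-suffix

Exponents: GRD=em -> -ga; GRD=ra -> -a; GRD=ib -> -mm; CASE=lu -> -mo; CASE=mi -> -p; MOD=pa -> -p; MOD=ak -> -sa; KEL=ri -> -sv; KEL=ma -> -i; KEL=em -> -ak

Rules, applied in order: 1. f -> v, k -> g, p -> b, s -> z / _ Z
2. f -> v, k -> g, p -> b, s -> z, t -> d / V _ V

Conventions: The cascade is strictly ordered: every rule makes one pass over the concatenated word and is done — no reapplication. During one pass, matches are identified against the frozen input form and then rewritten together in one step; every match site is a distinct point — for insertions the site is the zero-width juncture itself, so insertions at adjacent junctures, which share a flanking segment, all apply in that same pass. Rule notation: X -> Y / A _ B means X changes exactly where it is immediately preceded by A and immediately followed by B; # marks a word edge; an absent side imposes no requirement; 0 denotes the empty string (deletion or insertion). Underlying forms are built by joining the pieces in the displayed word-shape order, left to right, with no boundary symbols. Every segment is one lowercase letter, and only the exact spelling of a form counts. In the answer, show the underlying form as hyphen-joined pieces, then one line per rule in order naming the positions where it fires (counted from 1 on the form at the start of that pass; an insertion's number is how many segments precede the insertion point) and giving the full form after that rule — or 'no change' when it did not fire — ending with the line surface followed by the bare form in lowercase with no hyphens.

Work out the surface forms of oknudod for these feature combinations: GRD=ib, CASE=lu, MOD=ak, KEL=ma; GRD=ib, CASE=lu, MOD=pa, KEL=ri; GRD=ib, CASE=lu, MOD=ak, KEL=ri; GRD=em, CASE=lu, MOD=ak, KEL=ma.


cell GRD=ib, CASE=lu, MOD=ak, KEL=ma:
underlying: oknudod-mm-i-sa-mo
1. f -> v, k -> g, p -> b, s -> z / _ Z: no change
2. f -> v, k -> g, p -> b, s -> z, t -> d / V _ V: fires at position(s) 11: oknudodmmizamo
surface: oknudodmmizamo

cell GRD=ib, CASE=lu, MOD=pa, KEL=ri:
underlying: oknudod-mm-sv-p-mo
1. f -> v, k -> g, p -> b, s -> z / _ Z: fires at position(s) 10: oknudodmmzvpmo
2. f -> v, k -> g, p -> b, s -> z, t -> d / V _ V: no change
surface: oknudodmmzvpmo

cell GRD=ib, CASE=lu, MOD=ak, KEL=ri:
underlying: oknudod-mm-sv-sa-mo
1. f -> v, k -> g, p -> b, s -> z / _ Z: fires at position(s) 10: oknudodmmzvsamo
2. f -> v, k -> g, p -> b, s -> z, t -> d / V _ V: no change
surface: oknudodmmzvsamo

cell GRD=em, CASE=lu, MOD=ak, KEL=ma:
underlying: oknudod-ga-i-sa-mo
1. f -> v, k -> g, p -> b, s -> z / _ Z: no change
2. f -> v, k -> g, p -> b, s -> z, t -> d / V _ V: fires at position(s) 11: oknudodgaizamo
surface: oknudodgaizamo
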